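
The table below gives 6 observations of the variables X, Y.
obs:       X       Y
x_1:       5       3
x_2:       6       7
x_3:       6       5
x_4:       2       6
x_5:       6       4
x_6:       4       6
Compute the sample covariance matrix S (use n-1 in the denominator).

Step 1 — column means:
  mean(X) = (5 + 6 + 6 + 2 + 6 + 4) / 6 = 29/6 = 4.8333
  mean(Y) = (3 + 7 + 5 + 6 + 4 + 6) / 6 = 31/6 = 5.1667

Step 2 — sample covariance S[i,j] = (1/(n-1)) · Σ_k (x_{k,i} - mean_i) · (x_{k,j} - mean_j), with n-1 = 5.
  S[X,X] = ((0.1667)·(0.1667) + (1.1667)·(1.1667) + (1.1667)·(1.1667) + (-2.8333)·(-2.8333) + (1.1667)·(1.1667) + (-0.8333)·(-0.8333)) / 5 = 12.8333/5 = 2.5667
  S[X,Y] = ((0.1667)·(-2.1667) + (1.1667)·(1.8333) + (1.1667)·(-0.1667) + (-2.8333)·(0.8333) + (1.1667)·(-1.1667) + (-0.8333)·(0.8333)) / 5 = -2.8333/5 = -0.5667
  S[Y,Y] = ((-2.1667)·(-2.1667) + (1.8333)·(1.8333) + (-0.1667)·(-0.1667) + (0.8333)·(0.8333) + (-1.1667)·(-1.1667) + (0.8333)·(0.8333)) / 5 = 10.8333/5 = 2.1667

S is symmetric (S[j,i] = S[i,j]). Assembling:

S = [[2.5667, -0.5667],
 [-0.5667, 2.1667]]


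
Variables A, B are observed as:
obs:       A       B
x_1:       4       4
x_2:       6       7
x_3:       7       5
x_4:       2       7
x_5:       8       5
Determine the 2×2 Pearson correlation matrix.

Step 1 — column means:
  mean(A) = (4 + 6 + 7 + 2 + 8) / 5 = 27/5 = 5.4
  mean(B) = (4 + 7 + 5 + 7 + 5) / 5 = 28/5 = 5.6

Step 2 — sample variances and covariances s[i,j] = (1/(n-1)) · Σ_k (x_{k,i} - mean_i) · (x_{k,j} - mean_j), with n-1 = 4:
  s[A,A] = ((-1.4)·(-1.4) + (0.6)·(0.6) + (1.6)·(1.6) + (-3.4)·(-3.4) + (2.6)·(2.6)) / 4 = 23.2/4 = 5.8
  s[A,B] = ((-1.4)·(-1.6) + (0.6)·(1.4) + (1.6)·(-0.6) + (-3.4)·(1.4) + (2.6)·(-0.6)) / 4 = -4.2/4 = -1.05
  s[B,B] = ((-1.6)·(-1.6) + (1.4)·(1.4) + (-0.6)·(-0.6) + (1.4)·(1.4) + (-0.6)·(-0.6)) / 4 = 7.2/4 = 1.8
  Sample standard deviations s_i = √(s[i,i]):
  s(A) = √(5.8) = 2.4083
  s(B) = √(1.8) = 1.3416

Step 3 — r_{ij} = s_{ij} / (s_i · s_j):
  r[A,A] = 1 (diagonal).
  r[A,B] = -1.05 / (2.4083 · 1.3416) = -1.05 / 3.2311 = -0.325
  r[B,B] = 1 (diagonal).

R is symmetric with unit diagonal. Assembling:

R = [[1, -0.325],
 [-0.325, 1]]


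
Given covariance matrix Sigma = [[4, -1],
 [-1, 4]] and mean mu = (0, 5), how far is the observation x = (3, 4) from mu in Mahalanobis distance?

Step 1 — centre the observation: (x - mu) = (3, -1).

Step 2 — invert Sigma. det(Sigma) = 4·4 - (-1)² = 15.
  Sigma^{-1} = (1/det) · [[d, -b], [-b, a]] = [[0.2667, 0.0667],
 [0.0667, 0.2667]].

Step 3 — form the quadratic (x - mu)^T · Sigma^{-1} · (x - mu):
  Sigma^{-1} · (x - mu) = (0.7333, -0.0667).
  (x - mu)^T · [Sigma^{-1} · (x - mu)] = (3)·(0.7333) + (-1)·(-0.0667) = 2.2667.

Step 4 — take square root: d = √(2.2667) ≈ 1.5055.

d(x, mu) = √(2.2667) ≈ 1.5055


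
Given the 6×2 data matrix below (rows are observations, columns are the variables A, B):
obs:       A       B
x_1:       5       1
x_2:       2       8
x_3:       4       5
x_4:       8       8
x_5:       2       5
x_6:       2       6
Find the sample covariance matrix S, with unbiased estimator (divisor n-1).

Step 1 — column means:
  mean(A) = (5 + 2 + 4 + 8 + 2 + 2) / 6 = 23/6 = 3.8333
  mean(B) = (1 + 8 + 5 + 8 + 5 + 6) / 6 = 33/6 = 5.5

Step 2 — sample covariance S[i,j] = (1/(n-1)) · Σ_k (x_{k,i} - mean_i) · (x_{k,j} - mean_j), with n-1 = 5.
  S[A,A] = ((1.1667)·(1.1667) + (-1.8333)·(-1.8333) + (0.1667)·(0.1667) + (4.1667)·(4.1667) + (-1.8333)·(-1.8333) + (-1.8333)·(-1.8333)) / 5 = 28.8333/5 = 5.7667
  S[A,B] = ((1.1667)·(-4.5) + (-1.8333)·(2.5) + (0.1667)·(-0.5) + (4.1667)·(2.5) + (-1.8333)·(-0.5) + (-1.8333)·(0.5)) / 5 = 0.5/5 = 0.1
  S[B,B] = ((-4.5)·(-4.5) + (2.5)·(2.5) + (-0.5)·(-0.5) + (2.5)·(2.5) + (-0.5)·(-0.5) + (0.5)·(0.5)) / 5 = 33.5/5 = 6.7

S is symmetric (S[j,i] = S[i,j]). Assembling:

S = [[5.7667, 0.1],
 [0.1, 6.7]]


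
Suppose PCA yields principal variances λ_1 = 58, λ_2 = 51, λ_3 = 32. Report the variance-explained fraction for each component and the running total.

Step 1 — total variance = trace(Sigma) = Σ λ_i = 58 + 51 + 32 = 141.

Step 2 — fraction explained by component i = λ_i / Σ λ:
  PC1: 58/141 = 0.4113
  PC2: 51/141 = 0.3617
  PC3: 32/141 = 0.227

Step 3 — cumulative fraction after k components = (λ_1 + ... + λ_k) / Σ λ:
  k = 1: 58/141 = 0.4113
  k = 2: (58 + 51)/141 = 109/141 = 0.773
  k = 3: (58 + 51 + 32)/141 = 141/141 = 1

Summary (fraction, with percent):

explained: PC1 0.4113 (41.13%), PC2 0.3617 (36.17%), PC3 0.227 (22.7%);  cumulative: 0.4113, 0.773, 1


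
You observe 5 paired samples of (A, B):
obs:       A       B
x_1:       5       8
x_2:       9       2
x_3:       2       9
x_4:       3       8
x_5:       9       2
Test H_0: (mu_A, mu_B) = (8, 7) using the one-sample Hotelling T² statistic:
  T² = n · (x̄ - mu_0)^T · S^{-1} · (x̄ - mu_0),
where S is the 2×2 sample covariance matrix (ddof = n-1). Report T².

Step 1 — sample mean vector:
  mean(A) = (5 + 9 + 2 + 3 + 9) / 5 = 28/5 = 5.6
  mean(B) = (8 + 2 + 9 + 8 + 2) / 5 = 29/5 = 5.8
  x̄ = (5.6, 5.8),  deviation x̄ - mu_0 = (5.6, 5.8) - (8, 7) = (-2.4, -1.2).

Step 2 — sample covariance matrix, S[i,j] = (1/(n-1)) · Σ_k (x_{k,i} - mean_i) · (x_{k,j} - mean_j), divisor n-1 = 4:
  S[A,A] = ((-0.6)·(-0.6) + (3.4)·(3.4) + (-3.6)·(-3.6) + (-2.6)·(-2.6) + (3.4)·(3.4)) / 4 = 43.2/4 = 10.8
  S[A,B] = ((-0.6)·(2.2) + (3.4)·(-3.8) + (-3.6)·(3.2) + (-2.6)·(2.2) + (3.4)·(-3.8)) / 4 = -44.4/4 = -11.1
  S[B,B] = ((2.2)·(2.2) + (-3.8)·(-3.8) + (3.2)·(3.2) + (2.2)·(2.2) + (-3.8)·(-3.8)) / 4 = 48.8/4 = 12.2
  S = [[10.8, -11.1],
 [-11.1, 12.2]].

Step 3 — invert S. det(S) = 10.8·12.2 - (-11.1)² = 8.55.
  S^{-1} = (1/det) · [[d, -b], [-b, a]] = [[1.4269, 1.2982],
 [1.2982, 1.2632]].

Step 4 — quadratic form (x̄ - mu_0)^T · S^{-1} · (x̄ - mu_0):
  S^{-1} · (x̄ - mu_0) = (-4.9825, -4.6316),
  (x̄ - mu_0)^T · [...] = (-2.4)·(-4.9825) + (-1.2)·(-4.6316) = 17.5158.

Step 5 — scale by n: T² = 5 · 17.5158 = 87.5789.

T² ≈ 87.5789


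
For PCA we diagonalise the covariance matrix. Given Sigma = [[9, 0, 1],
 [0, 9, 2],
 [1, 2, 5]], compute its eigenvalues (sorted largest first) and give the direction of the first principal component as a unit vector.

Step 1 — characteristic polynomial p(λ) = det(λI - Sigma) = λ³ - tr·λ² + c_1·λ - det, where tr = trace, c_1 = sum of the principal 2×2 minors, det = det(Sigma):
  tr = 9 + 9 + 5 = 23,
  c_1 = (9·9 - (0)²) + (9·5 - (1)²) + (9·5 - (2)²) = 81 + 44 + 41 = 166,
  det = 9·(9·5 - (2)²) - (0)·((0)·5 - (2)·(1)) + (1)·((0)·(2) - 9·(1)) = 9·(41) - (0)·(-2) + (1)·(-9) = 360.
  So p(λ) = λ³ - 23λ² + 166λ - 360.
Step 2 — look for an integer root (rational root theorem: any rational root is an integer divisor of 360). Testing λ = 4:
  p(4) = 64 - 368 + 664 - 360 = 0  ✓
  Dividing out (λ - 4): p(λ) = (λ - 4)(λ² - 19λ + 90).
Step 3 — remaining eigenvalues from the quadratic λ² - 19λ + 90 = 0:
  Δ = 19² - 4·90 = 361 - 360 = 1,  λ = (19 ± √1)/2 = (19 ± 1)/2 = 10 or 9.
  Sorted: λ_1 = 10,  λ_2 = 9,  λ_3 = 4  (check: sum = 23 = tr ✓).

Step 4 — unit eigenvector for λ_1 = 10: v spans the null space of (Sigma - λ_1 I), whose rows are
  r_1 = (-1, 0, 1),  r_2 = (0, -1, 2),  r_3 = (1, 2, -5).
  v is orthogonal to every row, so take v ∝ r_1 × r_2 = ((0)·(2) - (1)·(-1), (1)·(0) - (-1)·(2), (-1)·(-1) - (0)·(0)) = (1, 2, 1).
  Let u = (1, 2, 1).
  ||u|| = √((1)² + (2)² + (1)²) = √(6) ≈ 2.4495,  v_1 = u/||u|| ≈ (0.4082, 0.8165, 0.4082) (||v_1|| = 1).

λ_1 = 10,  λ_2 = 9,  λ_3 = 4;  v_1 ≈ (0.4082, 0.8165, 0.4082)


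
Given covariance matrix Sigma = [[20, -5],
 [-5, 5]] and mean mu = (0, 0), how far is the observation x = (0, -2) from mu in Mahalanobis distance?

Step 1 — centre the observation: (x - mu) = (0, -2).

Step 2 — invert Sigma. det(Sigma) = 20·5 - (-5)² = 75.
  Sigma^{-1} = (1/det) · [[d, -b], [-b, a]] = [[0.0667, 0.0667],
 [0.0667, 0.2667]].

Step 3 — form the quadratic (x - mu)^T · Sigma^{-1} · (x - mu):
  Sigma^{-1} · (x - mu) = (-0.1333, -0.5333).
  (x - mu)^T · [Sigma^{-1} · (x - mu)] = (0)·(-0.1333) + (-2)·(-0.5333) = 1.0667.

Step 4 — take square root: d = √(1.0667) ≈ 1.0328.

d(x, mu) = √(1.0667) ≈ 1.0328


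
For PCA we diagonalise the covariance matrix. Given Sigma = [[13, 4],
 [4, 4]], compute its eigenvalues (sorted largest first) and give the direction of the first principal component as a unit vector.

Step 1 — characteristic polynomial of 2×2 Sigma:
  det(Sigma - λI) = λ² - trace · λ + det = 0.
  trace = 13 + 4 = 17, det = 13·4 - (4)² = 36.
Step 2 — discriminant:
  Δ = trace² - 4·det = 289 - 144 = 145.
Step 3 — eigenvalues:
  λ = (trace ± √Δ)/2 = (17 ± 12.0416)/2,
  λ_1 = 14.5208,  λ_2 = 2.4792.

Step 4 — unit eigenvector for λ_1: solve (Sigma - λ_1 I)v = 0. First row:
  (13 - 14.5208)·v_x + (4)·v_y = 0, i.e. (-1.5208)·v_x + (4)·v_y = 0,
  so v ∝ (b, λ_1 - a) = (4, 1.5208) = u.
  ||u|| = √((4)² + (1.5208)²) = √(18.3128) ≈ 4.2793,
  v_1 = u/||u|| ≈ (0.9347, 0.3554) (||v_1|| = 1).

λ_1 = 14.5208,  λ_2 = 2.4792;  v_1 ≈ (0.9347, 0.3554)


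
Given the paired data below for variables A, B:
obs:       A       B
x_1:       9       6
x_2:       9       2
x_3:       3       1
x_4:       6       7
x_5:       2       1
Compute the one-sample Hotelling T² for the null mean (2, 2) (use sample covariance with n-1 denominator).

Step 1 — sample mean vector:
  mean(A) = (9 + 9 + 3 + 6 + 2) / 5 = 29/5 = 5.8
  mean(B) = (6 + 2 + 1 + 7 + 1) / 5 = 17/5 = 3.4
  x̄ = (5.8, 3.4),  deviation x̄ - mu_0 = (5.8, 3.4) - (2, 2) = (3.8, 1.4).

Step 2 — sample covariance matrix, S[i,j] = (1/(n-1)) · Σ_k (x_{k,i} - mean_i) · (x_{k,j} - mean_j), divisor n-1 = 4:
  S[A,A] = ((3.2)·(3.2) + (3.2)·(3.2) + (-2.8)·(-2.8) + (0.2)·(0.2) + (-3.8)·(-3.8)) / 4 = 42.8/4 = 10.7
  S[A,B] = ((3.2)·(2.6) + (3.2)·(-1.4) + (-2.8)·(-2.4) + (0.2)·(3.6) + (-3.8)·(-2.4)) / 4 = 20.4/4 = 5.1
  S[B,B] = ((2.6)·(2.6) + (-1.4)·(-1.4) + (-2.4)·(-2.4) + (3.6)·(3.6) + (-2.4)·(-2.4)) / 4 = 33.2/4 = 8.3
  S = [[10.7, 5.1],
 [5.1, 8.3]].

Step 3 — invert S. det(S) = 10.7·8.3 - (5.1)² = 62.8.
  S^{-1} = (1/det) · [[d, -b], [-b, a]] = [[0.1322, -0.0812],
 [-0.0812, 0.1704]].

Step 4 — quadratic form (x̄ - mu_0)^T · S^{-1} · (x̄ - mu_0):
  S^{-1} · (x̄ - mu_0) = (0.3885, -0.0701),
  (x̄ - mu_0)^T · [...] = (3.8)·(0.3885) + (1.4)·(-0.0701) = 1.3783.

Step 5 — scale by n: T² = 5 · 1.3783 = 6.8917.

T² ≈ 6.8917


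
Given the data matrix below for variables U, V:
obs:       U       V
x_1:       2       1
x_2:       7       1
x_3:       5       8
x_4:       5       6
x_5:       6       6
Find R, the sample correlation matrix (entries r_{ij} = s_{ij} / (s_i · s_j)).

Step 1 — column means:
  mean(U) = (2 + 7 + 5 + 5 + 6) / 5 = 25/5 = 5
  mean(V) = (1 + 1 + 8 + 6 + 6) / 5 = 22/5 = 4.4

Step 2 — sample variances and covariances s[i,j] = (1/(n-1)) · Σ_k (x_{k,i} - mean_i) · (x_{k,j} - mean_j), with n-1 = 4:
  s[U,U] = ((-3)·(-3) + (2)·(2) + (0)·(0) + (0)·(0) + (1)·(1)) / 4 = 14/4 = 3.5
  s[U,V] = ((-3)·(-3.4) + (2)·(-3.4) + (0)·(3.6) + (0)·(1.6) + (1)·(1.6)) / 4 = 5/4 = 1.25
  s[V,V] = ((-3.4)·(-3.4) + (-3.4)·(-3.4) + (3.6)·(3.6) + (1.6)·(1.6) + (1.6)·(1.6)) / 4 = 41.2/4 = 10.3
  Sample standard deviations s_i = √(s[i,i]):
  s(U) = √(3.5) = 1.8708
  s(V) = √(10.3) = 3.2094

Step 3 — r_{ij} = s_{ij} / (s_i · s_j):
  r[U,U] = 1 (diagonal).
  r[U,V] = 1.25 / (1.8708 · 3.2094) = 1.25 / 6.0042 = 0.2082
  r[V,V] = 1 (diagonal).

R is symmetric with unit diagonal. Assembling:

R = [[1, 0.2082],
 [0.2082, 1]]


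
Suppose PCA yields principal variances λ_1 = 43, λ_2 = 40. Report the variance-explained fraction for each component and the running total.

Step 1 — total variance = trace(Sigma) = Σ λ_i = 43 + 40 = 83.

Step 2 — fraction explained by component i = λ_i / Σ λ:
  PC1: 43/83 = 0.5181
  PC2: 40/83 = 0.4819

Step 3 — cumulative fraction after k components = (λ_1 + ... + λ_k) / Σ λ:
  k = 1: 43/83 = 0.5181
  k = 2: (43 + 40)/83 = 83/83 = 1

Summary (fraction, with percent):

explained: PC1 0.5181 (51.81%), PC2 0.4819 (48.19%);  cumulative: 0.5181, 1


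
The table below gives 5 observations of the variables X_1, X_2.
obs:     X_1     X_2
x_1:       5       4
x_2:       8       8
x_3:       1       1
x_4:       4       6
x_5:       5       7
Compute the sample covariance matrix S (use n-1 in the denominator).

Step 1 — column means:
  mean(X_1) = (5 + 8 + 1 + 4 + 5) / 5 = 23/5 = 4.6
  mean(X_2) = (4 + 8 + 1 + 6 + 7) / 5 = 26/5 = 5.2

Step 2 — sample covariance S[i,j] = (1/(n-1)) · Σ_k (x_{k,i} - mean_i) · (x_{k,j} - mean_j), with n-1 = 4.
  S[X_1,X_1] = ((0.4)·(0.4) + (3.4)·(3.4) + (-3.6)·(-3.6) + (-0.6)·(-0.6) + (0.4)·(0.4)) / 4 = 25.2/4 = 6.3
  S[X_1,X_2] = ((0.4)·(-1.2) + (3.4)·(2.8) + (-3.6)·(-4.2) + (-0.6)·(0.8) + (0.4)·(1.8)) / 4 = 24.4/4 = 6.1
  S[X_2,X_2] = ((-1.2)·(-1.2) + (2.8)·(2.8) + (-4.2)·(-4.2) + (0.8)·(0.8) + (1.8)·(1.8)) / 4 = 30.8/4 = 7.7

S is symmetric (S[j,i] = S[i,j]). Assembling:

S = [[6.3, 6.1],
 [6.1, 7.7]]


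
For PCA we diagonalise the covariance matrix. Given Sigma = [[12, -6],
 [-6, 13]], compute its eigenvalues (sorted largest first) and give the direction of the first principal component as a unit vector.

Step 1 — characteristic polynomial of 2×2 Sigma:
  det(Sigma - λI) = λ² - trace · λ + det = 0.
  trace = 12 + 13 = 25, det = 12·13 - (-6)² = 120.
Step 2 — discriminant:
  Δ = trace² - 4·det = 625 - 480 = 145.
Step 3 — eigenvalues:
  λ = (trace ± √Δ)/2 = (25 ± 12.0416)/2,
  λ_1 = 18.5208,  λ_2 = 6.4792.

Step 4 — unit eigenvector for λ_1: solve (Sigma - λ_1 I)v = 0. First row:
  (12 - 18.5208)·v_x + (-6)·v_y = 0, i.e. (-6.5208)·v_x + (-6)·v_y = 0,
  so v ∝ (b, λ_1 - a) = (-6, 6.5208); multiply by -1 so the first entry is positive: u = (6, -6.5208).
  ||u|| = √((6)² + (-6.5208)²) = √(78.5208) ≈ 8.8612,
  v_1 = u/||u|| ≈ (0.6771, -0.7359) (||v_1|| = 1).

λ_1 = 18.5208,  λ_2 = 6.4792;  v_1 ≈ (0.6771, -0.7359)


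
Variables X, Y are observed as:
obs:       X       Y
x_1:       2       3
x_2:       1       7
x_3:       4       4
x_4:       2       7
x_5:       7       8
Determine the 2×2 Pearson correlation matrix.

Step 1 — column means:
  mean(X) = (2 + 1 + 4 + 2 + 7) / 5 = 16/5 = 3.2
  mean(Y) = (3 + 7 + 4 + 7 + 8) / 5 = 29/5 = 5.8

Step 2 — sample variances and covariances s[i,j] = (1/(n-1)) · Σ_k (x_{k,i} - mean_i) · (x_{k,j} - mean_j), with n-1 = 4:
  s[X,X] = ((-1.2)·(-1.2) + (-2.2)·(-2.2) + (0.8)·(0.8) + (-1.2)·(-1.2) + (3.8)·(3.8)) / 4 = 22.8/4 = 5.7
  s[X,Y] = ((-1.2)·(-2.8) + (-2.2)·(1.2) + (0.8)·(-1.8) + (-1.2)·(1.2) + (3.8)·(2.2)) / 4 = 6.2/4 = 1.55
  s[Y,Y] = ((-2.8)·(-2.8) + (1.2)·(1.2) + (-1.8)·(-1.8) + (1.2)·(1.2) + (2.2)·(2.2)) / 4 = 18.8/4 = 4.7
  Sample standard deviations s_i = √(s[i,i]):
  s(X) = √(5.7) = 2.3875
  s(Y) = √(4.7) = 2.1679

Step 3 — r_{ij} = s_{ij} / (s_i · s_j):
  r[X,X] = 1 (diagonal).
  r[X,Y] = 1.55 / (2.3875 · 2.1679) = 1.55 / 5.1759 = 0.2995
  r[Y,Y] = 1 (diagonal).

R is symmetric with unit diagonal. Assembling:

R = [[1, 0.2995],
 [0.2995, 1]]


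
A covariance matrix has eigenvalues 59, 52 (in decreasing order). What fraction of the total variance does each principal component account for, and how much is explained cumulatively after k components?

Step 1 — total variance = trace(Sigma) = Σ λ_i = 59 + 52 = 111.

Step 2 — fraction explained by component i = λ_i / Σ λ:
  PC1: 59/111 = 0.5315
  PC2: 52/111 = 0.4685

Step 3 — cumulative fraction after k components = (λ_1 + ... + λ_k) / Σ λ:
  k = 1: 59/111 = 0.5315
  k = 2: (59 + 52)/111 = 111/111 = 1

Summary (fraction, with percent):

explained: PC1 0.5315 (53.15%), PC2 0.4685 (46.85%);  cumulative: 0.5315, 1


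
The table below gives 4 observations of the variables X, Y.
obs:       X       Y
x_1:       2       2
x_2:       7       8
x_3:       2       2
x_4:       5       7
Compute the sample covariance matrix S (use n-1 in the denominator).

Step 1 — column means:
  mean(X) = (2 + 7 + 2 + 5) / 4 = 16/4 = 4
  mean(Y) = (2 + 8 + 2 + 7) / 4 = 19/4 = 4.75

Step 2 — sample covariance S[i,j] = (1/(n-1)) · Σ_k (x_{k,i} - mean_i) · (x_{k,j} - mean_j), with n-1 = 3.
  S[X,X] = ((-2)·(-2) + (3)·(3) + (-2)·(-2) + (1)·(1)) / 3 = 18/3 = 6
  S[X,Y] = ((-2)·(-2.75) + (3)·(3.25) + (-2)·(-2.75) + (1)·(2.25)) / 3 = 23/3 = 7.6667
  S[Y,Y] = ((-2.75)·(-2.75) + (3.25)·(3.25) + (-2.75)·(-2.75) + (2.25)·(2.25)) / 3 = 30.75/3 = 10.25

S is symmetric (S[j,i] = S[i,j]). Assembling:

S = [[6, 7.6667],
 [7.6667, 10.25]]


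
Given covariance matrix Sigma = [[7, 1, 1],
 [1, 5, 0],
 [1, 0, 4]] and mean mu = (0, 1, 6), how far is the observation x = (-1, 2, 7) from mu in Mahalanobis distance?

Step 1 — centre the observation: (x - mu) = (-1, 1, 1).

Step 2 — invert Sigma (cofactor / det for 3×3, or solve directly):
  Sigma^{-1} = [[0.1527, -0.0305, -0.0382],
 [-0.0305, 0.2061, 0.0076],
 [-0.0382, 0.0076, 0.2595]].

Step 3 — form the quadratic (x - mu)^T · Sigma^{-1} · (x - mu):
  Sigma^{-1} · (x - mu) = (-0.2214, 0.2443, 0.3053).
  (x - mu)^T · [Sigma^{-1} · (x - mu)] = (-1)·(-0.2214) + (1)·(0.2443) + (1)·(0.3053) = 0.771.

Step 4 — take square root: d = √(0.771) ≈ 0.8781.

d(x, mu) = √(0.771) ≈ 0.8781


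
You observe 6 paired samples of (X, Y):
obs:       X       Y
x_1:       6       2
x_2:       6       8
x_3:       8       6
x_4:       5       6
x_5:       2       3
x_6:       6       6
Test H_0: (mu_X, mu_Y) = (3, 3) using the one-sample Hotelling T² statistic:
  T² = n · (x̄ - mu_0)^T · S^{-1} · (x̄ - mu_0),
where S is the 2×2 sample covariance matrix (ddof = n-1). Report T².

Step 1 — sample mean vector:
  mean(X) = (6 + 6 + 8 + 5 + 2 + 6) / 6 = 33/6 = 5.5
  mean(Y) = (2 + 8 + 6 + 6 + 3 + 6) / 6 = 31/6 = 5.1667
  x̄ = (5.5, 5.1667),  deviation x̄ - mu_0 = (5.5, 5.1667) - (3, 3) = (2.5, 2.1667).

Step 2 — sample covariance matrix, S[i,j] = (1/(n-1)) · Σ_k (x_{k,i} - mean_i) · (x_{k,j} - mean_j), divisor n-1 = 5:
  S[X,X] = ((0.5)·(0.5) + (0.5)·(0.5) + (2.5)·(2.5) + (-0.5)·(-0.5) + (-3.5)·(-3.5) + (0.5)·(0.5)) / 5 = 19.5/5 = 3.9
  S[X,Y] = ((0.5)·(-3.1667) + (0.5)·(2.8333) + (2.5)·(0.8333) + (-0.5)·(0.8333) + (-3.5)·(-2.1667) + (0.5)·(0.8333)) / 5 = 9.5/5 = 1.9
  S[Y,Y] = ((-3.1667)·(-3.1667) + (2.8333)·(2.8333) + (0.8333)·(0.8333) + (0.8333)·(0.8333) + (-2.1667)·(-2.1667) + (0.8333)·(0.8333)) / 5 = 24.8333/5 = 4.9667
  S = [[3.9, 1.9],
 [1.9, 4.9667]].

Step 3 — invert S. det(S) = 3.9·4.9667 - (1.9)² = 15.76.
  S^{-1} = (1/det) · [[d, -b], [-b, a]] = [[0.3151, -0.1206],
 [-0.1206, 0.2475]].

Step 4 — quadratic form (x̄ - mu_0)^T · S^{-1} · (x̄ - mu_0):
  S^{-1} · (x̄ - mu_0) = (0.5266, 0.2348),
  (x̄ - mu_0)^T · [...] = (2.5)·(0.5266) + (2.1667)·(0.2348) = 1.8253.

Step 5 — scale by n: T² = 6 · 1.8253 = 10.9518.

T² ≈ 10.9518


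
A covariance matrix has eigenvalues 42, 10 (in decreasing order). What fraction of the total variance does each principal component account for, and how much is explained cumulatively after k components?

Step 1 — total variance = trace(Sigma) = Σ λ_i = 42 + 10 = 52.

Step 2 — fraction explained by component i = λ_i / Σ λ:
  PC1: 42/52 = 0.8077
  PC2: 10/52 = 0.1923

Step 3 — cumulative fraction after k components = (λ_1 + ... + λ_k) / Σ λ:
  k = 1: 42/52 = 0.8077
  k = 2: (42 + 10)/52 = 52/52 = 1

Summary (fraction, with percent):

explained: PC1 0.8077 (80.77%), PC2 0.1923 (19.23%);  cumulative: 0.8077, 1


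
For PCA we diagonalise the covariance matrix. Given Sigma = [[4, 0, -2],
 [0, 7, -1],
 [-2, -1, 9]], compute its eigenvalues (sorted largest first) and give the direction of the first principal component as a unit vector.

Step 1 — characteristic polynomial p(λ) = det(λI - Sigma) = λ³ - tr·λ² + c_1·λ - det, where tr = trace, c_1 = sum of the principal 2×2 minors, det = det(Sigma):
  tr = 4 + 7 + 9 = 20,
  c_1 = (4·7 - (0)²) + (4·9 - (-2)²) + (7·9 - (-1)²) = 28 + 32 + 62 = 122,
  det = 4·(7·9 - (-1)²) - (0)·((0)·9 - (-1)·(-2)) + (-2)·((0)·(-1) - 7·(-2)) = 4·(62) - (0)·(-2) + (-2)·(14) = 220.
  So p(λ) = λ³ - 20λ² + 122λ - 220.
Step 2 — look for an integer root (rational root theorem: any rational root is an integer divisor of 220). Testing λ = 10:
  p(10) = 1000 - 2000 + 1220 - 220 = 0  ✓
  Dividing out (λ - 10): p(λ) = (λ - 10)(λ² - 10λ + 22).
Step 3 — remaining eigenvalues from the quadratic λ² - 10λ + 22 = 0:
  Δ = 10² - 4·22 = 100 - 88 = 12,  λ = (10 ± √12)/2 = (10 ± 3.4641)/2 ≈ 6.7321 or 3.2679.
  Sorted: λ_1 = 10,  λ_2 = 6.7321,  λ_3 = 3.2679  (check: sum = 20 = tr ✓).

Step 4 — unit eigenvector for λ_1 = 10: v spans the null space of (Sigma - λ_1 I), whose rows are
  r_1 = (-6, 0, -2),  r_2 = (0, -3, -1),  r_3 = (-2, -1, -1).
  v is orthogonal to every row, so take v ∝ r_1 × r_2 = ((0)·(-1) - (-2)·(-3), (-2)·(0) - (-6)·(-1), (-6)·(-3) - (0)·(0)) = (-6, -6, 18).
  Rescale (divide by 6; multiply by -1 so the first nonzero entry is positive): u = (1, 1, -3).
  ||u|| = √((1)² + (1)² + (-3)²) = √(11) ≈ 3.3166,  v_1 = u/||u|| ≈ (0.3015, 0.3015, -0.9045) (||v_1|| = 1).

λ_1 = 10,  λ_2 = 6.7321,  λ_3 = 3.2679;  v_1 ≈ (0.3015, 0.3015, -0.9045)


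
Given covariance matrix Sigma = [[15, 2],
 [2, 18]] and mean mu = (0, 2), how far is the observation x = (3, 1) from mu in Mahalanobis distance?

Step 1 — centre the observation: (x - mu) = (3, -1).

Step 2 — invert Sigma. det(Sigma) = 15·18 - (2)² = 266.
  Sigma^{-1} = (1/det) · [[d, -b], [-b, a]] = [[0.0677, -0.0075],
 [-0.0075, 0.0564]].

Step 3 — form the quadratic (x - mu)^T · Sigma^{-1} · (x - mu):
  Sigma^{-1} · (x - mu) = (0.2105, -0.0789).
  (x - mu)^T · [Sigma^{-1} · (x - mu)] = (3)·(0.2105) + (-1)·(-0.0789) = 0.7105.

Step 4 — take square root: d = √(0.7105) ≈ 0.8429.

d(x, mu) = √(0.7105) ≈ 0.8429


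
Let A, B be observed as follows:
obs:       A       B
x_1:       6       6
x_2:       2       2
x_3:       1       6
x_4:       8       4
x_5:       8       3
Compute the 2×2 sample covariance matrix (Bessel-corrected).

Step 1 — column means:
  mean(A) = (6 + 2 + 1 + 8 + 8) / 5 = 25/5 = 5
  mean(B) = (6 + 2 + 6 + 4 + 3) / 5 = 21/5 = 4.2

Step 2 — sample covariance S[i,j] = (1/(n-1)) · Σ_k (x_{k,i} - mean_i) · (x_{k,j} - mean_j), with n-1 = 4.
  S[A,A] = ((1)·(1) + (-3)·(-3) + (-4)·(-4) + (3)·(3) + (3)·(3)) / 4 = 44/4 = 11
  S[A,B] = ((1)·(1.8) + (-3)·(-2.2) + (-4)·(1.8) + (3)·(-0.2) + (3)·(-1.2)) / 4 = -3/4 = -0.75
  S[B,B] = ((1.8)·(1.8) + (-2.2)·(-2.2) + (1.8)·(1.8) + (-0.2)·(-0.2) + (-1.2)·(-1.2)) / 4 = 12.8/4 = 3.2

S is symmetric (S[j,i] = S[i,j]). Assembling:

S = [[11, -0.75],
 [-0.75, 3.2]]


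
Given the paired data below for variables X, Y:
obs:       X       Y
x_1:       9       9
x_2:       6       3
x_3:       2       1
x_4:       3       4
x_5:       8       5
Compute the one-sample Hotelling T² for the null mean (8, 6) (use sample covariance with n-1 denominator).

Step 1 — sample mean vector:
  mean(X) = (9 + 6 + 2 + 3 + 8) / 5 = 28/5 = 5.6
  mean(Y) = (9 + 3 + 1 + 4 + 5) / 5 = 22/5 = 4.4
  x̄ = (5.6, 4.4),  deviation x̄ - mu_0 = (5.6, 4.4) - (8, 6) = (-2.4, -1.6).

Step 2 — sample covariance matrix, S[i,j] = (1/(n-1)) · Σ_k (x_{k,i} - mean_i) · (x_{k,j} - mean_j), divisor n-1 = 4:
  S[X,X] = ((3.4)·(3.4) + (0.4)·(0.4) + (-3.6)·(-3.6) + (-2.6)·(-2.6) + (2.4)·(2.4)) / 4 = 37.2/4 = 9.3
  S[X,Y] = ((3.4)·(4.6) + (0.4)·(-1.4) + (-3.6)·(-3.4) + (-2.6)·(-0.4) + (2.4)·(0.6)) / 4 = 29.8/4 = 7.45
  S[Y,Y] = ((4.6)·(4.6) + (-1.4)·(-1.4) + (-3.4)·(-3.4) + (-0.4)·(-0.4) + (0.6)·(0.6)) / 4 = 35.2/4 = 8.8
  S = [[9.3, 7.45],
 [7.45, 8.8]].

Step 3 — invert S. det(S) = 9.3·8.8 - (7.45)² = 26.3375.
  S^{-1} = (1/det) · [[d, -b], [-b, a]] = [[0.3341, -0.2829],
 [-0.2829, 0.3531]].

Step 4 — quadratic form (x̄ - mu_0)^T · S^{-1} · (x̄ - mu_0):
  S^{-1} · (x̄ - mu_0) = (-0.3493, 0.1139),
  (x̄ - mu_0)^T · [...] = (-2.4)·(-0.3493) + (-1.6)·(0.1139) = 0.6561.

Step 5 — scale by n: T² = 5 · 0.6561 = 3.2805.

T² ≈ 3.2805


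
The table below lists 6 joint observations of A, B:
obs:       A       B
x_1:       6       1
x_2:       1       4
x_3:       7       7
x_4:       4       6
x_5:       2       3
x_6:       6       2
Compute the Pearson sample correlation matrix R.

Step 1 — column means:
  mean(A) = (6 + 1 + 7 + 4 + 2 + 6) / 6 = 26/6 = 4.3333
  mean(B) = (1 + 4 + 7 + 6 + 3 + 2) / 6 = 23/6 = 3.8333

Step 2 — sample variances and covariances s[i,j] = (1/(n-1)) · Σ_k (x_{k,i} - mean_i) · (x_{k,j} - mean_j), with n-1 = 5:
  s[A,A] = ((1.6667)·(1.6667) + (-3.3333)·(-3.3333) + (2.6667)·(2.6667) + (-0.3333)·(-0.3333) + (-2.3333)·(-2.3333) + (1.6667)·(1.6667)) / 5 = 29.3333/5 = 5.8667
  s[A,B] = ((1.6667)·(-2.8333) + (-3.3333)·(0.1667) + (2.6667)·(3.1667) + (-0.3333)·(2.1667) + (-2.3333)·(-0.8333) + (1.6667)·(-1.8333)) / 5 = 1.3333/5 = 0.2667
  s[B,B] = ((-2.8333)·(-2.8333) + (0.1667)·(0.1667) + (3.1667)·(3.1667) + (2.1667)·(2.1667) + (-0.8333)·(-0.8333) + (-1.8333)·(-1.8333)) / 5 = 26.8333/5 = 5.3667
  Sample standard deviations s_i = √(s[i,i]):
  s(A) = √(5.8667) = 2.4221
  s(B) = √(5.3667) = 2.3166

Step 3 — r_{ij} = s_{ij} / (s_i · s_j):
  r[A,A] = 1 (diagonal).
  r[A,B] = 0.2667 / (2.4221 · 2.3166) = 0.2667 / 5.6111 = 0.0475
  r[B,B] = 1 (diagonal).

R is symmetric with unit diagonal. Assembling:

R = [[1, 0.0475],
 [0.0475, 1]]


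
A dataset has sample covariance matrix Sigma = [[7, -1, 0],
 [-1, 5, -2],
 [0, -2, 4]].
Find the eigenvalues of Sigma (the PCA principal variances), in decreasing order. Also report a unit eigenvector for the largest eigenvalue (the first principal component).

Step 1 — characteristic polynomial p(λ) = det(λI - Sigma) = λ³ - tr·λ² + c_1·λ - det, where tr = trace, c_1 = sum of the principal 2×2 minors, det = det(Sigma):
  tr = 7 + 5 + 4 = 16,
  c_1 = (7·5 - (-1)²) + (7·4 - (0)²) + (5·4 - (-2)²) = 34 + 28 + 16 = 78,
  det = 7·(5·4 - (-2)²) - (-1)·((-1)·4 - (-2)·(0)) + (0)·((-1)·(-2) - 5·(0)) = 7·(16) - (-1)·(-4) + (0)·(2) = 108.
  So p(λ) = λ³ - 16λ² + 78λ - 108.
Step 2 — look for an integer root (rational root theorem: any rational root is an integer divisor of 108). Testing λ = 6:
  p(6) = 216 - 576 + 468 - 108 = 0  ✓
  Dividing out (λ - 6): p(λ) = (λ - 6)(λ² - 10λ + 18).
Step 3 — remaining eigenvalues from the quadratic λ² - 10λ + 18 = 0:
  Δ = 10² - 4·18 = 100 - 72 = 28,  λ = (10 ± √28)/2 = (10 ± 5.2915)/2 ≈ 7.6458 or 2.3542.
  Sorted: λ_1 = 7.6458,  λ_2 = 6,  λ_3 = 2.3542  (check: sum = 16 = tr ✓).

Step 4 — unit eigenvector for λ_1 ≈ 7.6458: v spans the null space of (Sigma - λ_1 I), whose rows are
  r_1 = (-0.6458, -1, 0),  r_2 = (-1, -2.6458, -2),  r_3 = (0, -2, -3.6458).
  v is orthogonal to every row, so take v ∝ r_1 × r_2 = ((-1)·(-2) - (0)·(-2.6458), (0)·(-1) - (-0.6458)·(-2), (-0.6458)·(-2.6458) - (-1)·(-1)) ≈ (2, -1.2915, 0.7085).
  Let u = (2, -1.2915, 0.7085).
  ||u|| = √((2)² + (-1.2915)² + (0.7085)²) = √(6.1699) ≈ 2.4839,  v_1 = u/||u|| ≈ (0.8052, -0.5199, 0.2852) (||v_1|| = 1).

λ_1 = 7.6458,  λ_2 = 6,  λ_3 = 2.3542;  v_1 ≈ (0.8052, -0.5199, 0.2852)


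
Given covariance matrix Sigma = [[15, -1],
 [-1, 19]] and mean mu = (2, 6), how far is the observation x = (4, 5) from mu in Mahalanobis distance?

Step 1 — centre the observation: (x - mu) = (2, -1).

Step 2 — invert Sigma. det(Sigma) = 15·19 - (-1)² = 284.
  Sigma^{-1} = (1/det) · [[d, -b], [-b, a]] = [[0.0669, 0.0035],
 [0.0035, 0.0528]].

Step 3 — form the quadratic (x - mu)^T · Sigma^{-1} · (x - mu):
  Sigma^{-1} · (x - mu) = (0.1303, -0.0458).
  (x - mu)^T · [Sigma^{-1} · (x - mu)] = (2)·(0.1303) + (-1)·(-0.0458) = 0.3063.

Step 4 — take square root: d = √(0.3063) ≈ 0.5535.

d(x, mu) = √(0.3063) ≈ 0.5535


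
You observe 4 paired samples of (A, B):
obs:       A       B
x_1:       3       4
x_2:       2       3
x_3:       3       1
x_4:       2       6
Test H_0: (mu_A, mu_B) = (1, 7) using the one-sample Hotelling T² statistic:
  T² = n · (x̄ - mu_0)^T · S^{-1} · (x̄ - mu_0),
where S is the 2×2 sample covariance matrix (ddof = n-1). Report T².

Step 1 — sample mean vector:
  mean(A) = (3 + 2 + 3 + 2) / 4 = 10/4 = 2.5
  mean(B) = (4 + 3 + 1 + 6) / 4 = 14/4 = 3.5
  x̄ = (2.5, 3.5),  deviation x̄ - mu_0 = (2.5, 3.5) - (1, 7) = (1.5, -3.5).

Step 2 — sample covariance matrix, S[i,j] = (1/(n-1)) · Σ_k (x_{k,i} - mean_i) · (x_{k,j} - mean_j), divisor n-1 = 3:
  S[A,A] = ((0.5)·(0.5) + (-0.5)·(-0.5) + (0.5)·(0.5) + (-0.5)·(-0.5)) / 3 = 1/3 = 0.3333
  S[A,B] = ((0.5)·(0.5) + (-0.5)·(-0.5) + (0.5)·(-2.5) + (-0.5)·(2.5)) / 3 = -2/3 = -0.6667
  S[B,B] = ((0.5)·(0.5) + (-0.5)·(-0.5) + (-2.5)·(-2.5) + (2.5)·(2.5)) / 3 = 13/3 = 4.3333
  S = [[0.3333, -0.6667],
 [-0.6667, 4.3333]].

Step 3 — invert S. det(S) = 0.3333·4.3333 - (-0.6667)² = 1.
  S^{-1} = (1/det) · [[d, -b], [-b, a]] = [[4.3333, 0.6667],
 [0.6667, 0.3333]].

Step 4 — quadratic form (x̄ - mu_0)^T · S^{-1} · (x̄ - mu_0):
  S^{-1} · (x̄ - mu_0) = (4.1667, -0.1667),
  (x̄ - mu_0)^T · [...] = (1.5)·(4.1667) + (-3.5)·(-0.1667) = 6.8333.

Step 5 — scale by n: T² = 4 · 6.8333 = 27.3333.

T² ≈ 27.3333


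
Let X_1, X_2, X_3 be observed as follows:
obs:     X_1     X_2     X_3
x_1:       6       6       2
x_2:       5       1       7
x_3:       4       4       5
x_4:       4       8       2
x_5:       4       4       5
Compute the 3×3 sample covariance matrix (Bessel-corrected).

Step 1 — column means:
  mean(X_1) = (6 + 5 + 4 + 4 + 4) / 5 = 23/5 = 4.6
  mean(X_2) = (6 + 1 + 4 + 8 + 4) / 5 = 23/5 = 4.6
  mean(X_3) = (2 + 7 + 5 + 2 + 5) / 5 = 21/5 = 4.2

Step 2 — sample covariance S[i,j] = (1/(n-1)) · Σ_k (x_{k,i} - mean_i) · (x_{k,j} - mean_j), with n-1 = 4.
  S[X_1,X_1] = ((1.4)·(1.4) + (0.4)·(0.4) + (-0.6)·(-0.6) + (-0.6)·(-0.6) + (-0.6)·(-0.6)) / 4 = 3.2/4 = 0.8
  S[X_1,X_2] = ((1.4)·(1.4) + (0.4)·(-3.6) + (-0.6)·(-0.6) + (-0.6)·(3.4) + (-0.6)·(-0.6)) / 4 = -0.8/4 = -0.2
  S[X_1,X_3] = ((1.4)·(-2.2) + (0.4)·(2.8) + (-0.6)·(0.8) + (-0.6)·(-2.2) + (-0.6)·(0.8)) / 4 = -1.6/4 = -0.4
  S[X_2,X_2] = ((1.4)·(1.4) + (-3.6)·(-3.6) + (-0.6)·(-0.6) + (3.4)·(3.4) + (-0.6)·(-0.6)) / 4 = 27.2/4 = 6.8
  S[X_2,X_3] = ((1.4)·(-2.2) + (-3.6)·(2.8) + (-0.6)·(0.8) + (3.4)·(-2.2) + (-0.6)·(0.8)) / 4 = -21.6/4 = -5.4
  S[X_3,X_3] = ((-2.2)·(-2.2) + (2.8)·(2.8) + (0.8)·(0.8) + (-2.2)·(-2.2) + (0.8)·(0.8)) / 4 = 18.8/4 = 4.7

S is symmetric (S[j,i] = S[i,j]). Assembling:

S = [[0.8, -0.2, -0.4],
 [-0.2, 6.8, -5.4],
 [-0.4, -5.4, 4.7]]


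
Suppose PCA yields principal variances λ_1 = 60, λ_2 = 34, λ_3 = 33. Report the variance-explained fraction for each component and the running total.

Step 1 — total variance = trace(Sigma) = Σ λ_i = 60 + 34 + 33 = 127.

Step 2 — fraction explained by component i = λ_i / Σ λ:
  PC1: 60/127 = 0.4724
  PC2: 34/127 = 0.2677
  PC3: 33/127 = 0.2598

Step 3 — cumulative fraction after k components = (λ_1 + ... + λ_k) / Σ λ:
  k = 1: 60/127 = 0.4724
  k = 2: (60 + 34)/127 = 94/127 = 0.7402
  k = 3: (60 + 34 + 33)/127 = 127/127 = 1

Summary (fraction, with percent):

explained: PC1 0.4724 (47.24%), PC2 0.2677 (26.77%), PC3 0.2598 (25.98%);  cumulative: 0.4724, 0.7402, 1


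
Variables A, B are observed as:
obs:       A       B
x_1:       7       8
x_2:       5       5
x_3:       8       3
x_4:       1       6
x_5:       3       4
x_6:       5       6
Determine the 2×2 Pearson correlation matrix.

Step 1 — column means:
  mean(A) = (7 + 5 + 8 + 1 + 3 + 5) / 6 = 29/6 = 4.8333
  mean(B) = (8 + 5 + 3 + 6 + 4 + 6) / 6 = 32/6 = 5.3333

Step 2 — sample variances and covariances s[i,j] = (1/(n-1)) · Σ_k (x_{k,i} - mean_i) · (x_{k,j} - mean_j), with n-1 = 5:
  s[A,A] = ((2.1667)·(2.1667) + (0.1667)·(0.1667) + (3.1667)·(3.1667) + (-3.8333)·(-3.8333) + (-1.8333)·(-1.8333) + (0.1667)·(0.1667)) / 5 = 32.8333/5 = 6.5667
  s[A,B] = ((2.1667)·(2.6667) + (0.1667)·(-0.3333) + (3.1667)·(-2.3333) + (-3.8333)·(0.6667) + (-1.8333)·(-1.3333) + (0.1667)·(0.6667)) / 5 = -1.6667/5 = -0.3333
  s[B,B] = ((2.6667)·(2.6667) + (-0.3333)·(-0.3333) + (-2.3333)·(-2.3333) + (0.6667)·(0.6667) + (-1.3333)·(-1.3333) + (0.6667)·(0.6667)) / 5 = 15.3333/5 = 3.0667
  Sample standard deviations s_i = √(s[i,i]):
  s(A) = √(6.5667) = 2.5626
  s(B) = √(3.0667) = 1.7512

Step 3 — r_{ij} = s_{ij} / (s_i · s_j):
  r[A,A] = 1 (diagonal).
  r[A,B] = -0.3333 / (2.5626 · 1.7512) = -0.3333 / 4.4875 = -0.0743
  r[B,B] = 1 (diagonal).

R is symmetric with unit diagonal. Assembling:

R = [[1, -0.0743],
 [-0.0743, 1]]


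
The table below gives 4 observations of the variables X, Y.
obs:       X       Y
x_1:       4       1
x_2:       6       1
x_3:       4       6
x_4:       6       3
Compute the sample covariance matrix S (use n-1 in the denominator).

Step 1 — column means:
  mean(X) = (4 + 6 + 4 + 6) / 4 = 20/4 = 5
  mean(Y) = (1 + 1 + 6 + 3) / 4 = 11/4 = 2.75

Step 2 — sample covariance S[i,j] = (1/(n-1)) · Σ_k (x_{k,i} - mean_i) · (x_{k,j} - mean_j), with n-1 = 3.
  S[X,X] = ((-1)·(-1) + (1)·(1) + (-1)·(-1) + (1)·(1)) / 3 = 4/3 = 1.3333
  S[X,Y] = ((-1)·(-1.75) + (1)·(-1.75) + (-1)·(3.25) + (1)·(0.25)) / 3 = -3/3 = -1
  S[Y,Y] = ((-1.75)·(-1.75) + (-1.75)·(-1.75) + (3.25)·(3.25) + (0.25)·(0.25)) / 3 = 16.75/3 = 5.5833

S is symmetric (S[j,i] = S[i,j]). Assembling:

S = [[1.3333, -1],
 [-1, 5.5833]]


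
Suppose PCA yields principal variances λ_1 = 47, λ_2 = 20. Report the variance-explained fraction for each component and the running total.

Step 1 — total variance = trace(Sigma) = Σ λ_i = 47 + 20 = 67.

Step 2 — fraction explained by component i = λ_i / Σ λ:
  PC1: 47/67 = 0.7015
  PC2: 20/67 = 0.2985

Step 3 — cumulative fraction after k components = (λ_1 + ... + λ_k) / Σ λ:
  k = 1: 47/67 = 0.7015
  k = 2: (47 + 20)/67 = 67/67 = 1

Summary (fraction, with percent):

explained: PC1 0.7015 (70.15%), PC2 0.2985 (29.85%);  cumulative: 0.7015, 1


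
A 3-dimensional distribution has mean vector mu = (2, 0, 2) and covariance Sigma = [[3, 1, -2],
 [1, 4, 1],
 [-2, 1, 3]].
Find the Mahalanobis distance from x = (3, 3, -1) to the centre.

Step 1 — centre the observation: (x - mu) = (1, 3, -3).

Step 2 — invert Sigma (cofactor / det for 3×3, or solve directly):
  Sigma^{-1} = [[1.1, -0.5, 0.9],
 [-0.5, 0.5, -0.5],
 [0.9, -0.5, 1.1]].

Step 3 — form the quadratic (x - mu)^T · Sigma^{-1} · (x - mu):
  Sigma^{-1} · (x - mu) = (-3.1, 2.5, -3.9).
  (x - mu)^T · [Sigma^{-1} · (x - mu)] = (1)·(-3.1) + (3)·(2.5) + (-3)·(-3.9) = 16.1.

Step 4 — take square root: d = √(16.1) ≈ 4.0125.

d(x, mu) = √(16.1) ≈ 4.0125


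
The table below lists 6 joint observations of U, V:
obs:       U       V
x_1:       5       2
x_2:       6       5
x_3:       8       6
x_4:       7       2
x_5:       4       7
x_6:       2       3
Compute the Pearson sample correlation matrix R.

Step 1 — column means:
  mean(U) = (5 + 6 + 8 + 7 + 4 + 2) / 6 = 32/6 = 5.3333
  mean(V) = (2 + 5 + 6 + 2 + 7 + 3) / 6 = 25/6 = 4.1667

Step 2 — sample variances and covariances s[i,j] = (1/(n-1)) · Σ_k (x_{k,i} - mean_i) · (x_{k,j} - mean_j), with n-1 = 5:
  s[U,U] = ((-0.3333)·(-0.3333) + (0.6667)·(0.6667) + (2.6667)·(2.6667) + (1.6667)·(1.6667) + (-1.3333)·(-1.3333) + (-3.3333)·(-3.3333)) / 5 = 23.3333/5 = 4.6667
  s[U,V] = ((-0.3333)·(-2.1667) + (0.6667)·(0.8333) + (2.6667)·(1.8333) + (1.6667)·(-2.1667) + (-1.3333)·(2.8333) + (-3.3333)·(-1.1667)) / 5 = 2.6667/5 = 0.5333
  s[V,V] = ((-2.1667)·(-2.1667) + (0.8333)·(0.8333) + (1.8333)·(1.8333) + (-2.1667)·(-2.1667) + (2.8333)·(2.8333) + (-1.1667)·(-1.1667)) / 5 = 22.8333/5 = 4.5667
  Sample standard deviations s_i = √(s[i,i]):
  s(U) = √(4.6667) = 2.1602
  s(V) = √(4.5667) = 2.137

Step 3 — r_{ij} = s_{ij} / (s_i · s_j):
  r[U,U] = 1 (diagonal).
  r[U,V] = 0.5333 / (2.1602 · 2.137) = 0.5333 / 4.6164 = 0.1155
  r[V,V] = 1 (diagonal).

R is symmetric with unit diagonal. Assembling:

R = [[1, 0.1155],
 [0.1155, 1]]


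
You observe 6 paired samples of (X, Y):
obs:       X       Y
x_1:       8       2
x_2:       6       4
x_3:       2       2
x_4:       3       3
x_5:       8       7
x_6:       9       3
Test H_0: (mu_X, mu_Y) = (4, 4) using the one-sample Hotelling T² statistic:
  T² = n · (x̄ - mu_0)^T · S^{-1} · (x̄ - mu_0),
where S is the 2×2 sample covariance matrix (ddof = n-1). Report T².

Step 1 — sample mean vector:
  mean(X) = (8 + 6 + 2 + 3 + 8 + 9) / 6 = 36/6 = 6
  mean(Y) = (2 + 4 + 2 + 3 + 7 + 3) / 6 = 21/6 = 3.5
  x̄ = (6, 3.5),  deviation x̄ - mu_0 = (6, 3.5) - (4, 4) = (2, -0.5).

Step 2 — sample covariance matrix, S[i,j] = (1/(n-1)) · Σ_k (x_{k,i} - mean_i) · (x_{k,j} - mean_j), divisor n-1 = 5:
  S[X,X] = ((2)·(2) + (0)·(0) + (-4)·(-4) + (-3)·(-3) + (2)·(2) + (3)·(3)) / 5 = 42/5 = 8.4
  S[X,Y] = ((2)·(-1.5) + (0)·(0.5) + (-4)·(-1.5) + (-3)·(-0.5) + (2)·(3.5) + (3)·(-0.5)) / 5 = 10/5 = 2
  S[Y,Y] = ((-1.5)·(-1.5) + (0.5)·(0.5) + (-1.5)·(-1.5) + (-0.5)·(-0.5) + (3.5)·(3.5) + (-0.5)·(-0.5)) / 5 = 17.5/5 = 3.5
  S = [[8.4, 2],
 [2, 3.5]].

Step 3 — invert S. det(S) = 8.4·3.5 - (2)² = 25.4.
  S^{-1} = (1/det) · [[d, -b], [-b, a]] = [[0.1378, -0.0787],
 [-0.0787, 0.3307]].

Step 4 — quadratic form (x̄ - mu_0)^T · S^{-1} · (x̄ - mu_0):
  S^{-1} · (x̄ - mu_0) = (0.315, -0.3228),
  (x̄ - mu_0)^T · [...] = (2)·(0.315) + (-0.5)·(-0.3228) = 0.7913.

Step 5 — scale by n: T² = 6 · 0.7913 = 4.748.

T² ≈ 4.748


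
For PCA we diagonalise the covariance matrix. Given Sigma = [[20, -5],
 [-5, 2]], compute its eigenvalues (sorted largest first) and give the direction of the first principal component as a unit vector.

Step 1 — characteristic polynomial of 2×2 Sigma:
  det(Sigma - λI) = λ² - trace · λ + det = 0.
  trace = 20 + 2 = 22, det = 20·2 - (-5)² = 15.
Step 2 — discriminant:
  Δ = trace² - 4·det = 484 - 60 = 424.
Step 3 — eigenvalues:
  λ = (trace ± √Δ)/2 = (22 ± 20.5913)/2,
  λ_1 = 21.2956,  λ_2 = 0.7044.

Step 4 — unit eigenvector for λ_1: solve (Sigma - λ_1 I)v = 0. First row:
  (20 - 21.2956)·v_x + (-5)·v_y = 0, i.e. (-1.2956)·v_x + (-5)·v_y = 0,
  so v ∝ (b, λ_1 - a) = (-5, 1.2956); multiply by -1 so the first entry is positive: u = (5, -1.2956).
  ||u|| = √((5)² + (-1.2956)²) = √(26.6787) ≈ 5.1651,
  v_1 = u/||u|| ≈ (0.968, -0.2508) (||v_1|| = 1).

λ_1 = 21.2956,  λ_2 = 0.7044;  v_1 ≈ (0.968, -0.2508)


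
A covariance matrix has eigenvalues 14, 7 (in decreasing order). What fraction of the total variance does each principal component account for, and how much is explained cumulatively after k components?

Step 1 — total variance = trace(Sigma) = Σ λ_i = 14 + 7 = 21.

Step 2 — fraction explained by component i = λ_i / Σ λ:
  PC1: 14/21 = 0.6667
  PC2: 7/21 = 0.3333

Step 3 — cumulative fraction after k components = (λ_1 + ... + λ_k) / Σ λ:
  k = 1: 14/21 = 0.6667
  k = 2: (14 + 7)/21 = 21/21 = 1

Summary (fraction, with percent):

explained: PC1 0.6667 (66.67%), PC2 0.3333 (33.33%);  cumulative: 0.6667, 1


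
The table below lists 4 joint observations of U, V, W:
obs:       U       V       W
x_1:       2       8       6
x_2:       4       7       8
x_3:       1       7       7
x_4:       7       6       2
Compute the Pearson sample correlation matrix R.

Step 1 — column means:
  mean(U) = (2 + 4 + 1 + 7) / 4 = 14/4 = 3.5
  mean(V) = (8 + 7 + 7 + 6) / 4 = 28/4 = 7
  mean(W) = (6 + 8 + 7 + 2) / 4 = 23/4 = 5.75

Step 2 — sample variances and covariances s[i,j] = (1/(n-1)) · Σ_k (x_{k,i} - mean_i) · (x_{k,j} - mean_j), with n-1 = 3:
  s[U,U] = ((-1.5)·(-1.5) + (0.5)·(0.5) + (-2.5)·(-2.5) + (3.5)·(3.5)) / 3 = 21/3 = 7
  s[U,V] = ((-1.5)·(1) + (0.5)·(0) + (-2.5)·(0) + (3.5)·(-1)) / 3 = -5/3 = -1.6667
  s[U,W] = ((-1.5)·(0.25) + (0.5)·(2.25) + (-2.5)·(1.25) + (3.5)·(-3.75)) / 3 = -15.5/3 = -5.1667
  s[V,V] = ((1)·(1) + (0)·(0) + (0)·(0) + (-1)·(-1)) / 3 = 2/3 = 0.6667
  s[V,W] = ((1)·(0.25) + (0)·(2.25) + (0)·(1.25) + (-1)·(-3.75)) / 3 = 4/3 = 1.3333
  s[W,W] = ((0.25)·(0.25) + (2.25)·(2.25) + (1.25)·(1.25) + (-3.75)·(-3.75)) / 3 = 20.75/3 = 6.9167
  Sample standard deviations s_i = √(s[i,i]):
  s(U) = √(7) = 2.6458
  s(V) = √(0.6667) = 0.8165
  s(W) = √(6.9167) = 2.63

Step 3 — r_{ij} = s_{ij} / (s_i · s_j):
  r[U,U] = 1 (diagonal).
  r[U,V] = -1.6667 / (2.6458 · 0.8165) = -1.6667 / 2.1602 = -0.7715
  r[U,W] = -5.1667 / (2.6458 · 2.63) = -5.1667 / 6.9582 = -0.7425
  r[V,V] = 1 (diagonal).
  r[V,W] = 1.3333 / (0.8165 · 2.63) = 1.3333 / 2.1473 = 0.6209
  r[W,W] = 1 (diagonal).

R is symmetric with unit diagonal. Assembling:

R = [[1, -0.7715, -0.7425],
 [-0.7715, 1, 0.6209],
 [-0.7425, 0.6209, 1]]
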